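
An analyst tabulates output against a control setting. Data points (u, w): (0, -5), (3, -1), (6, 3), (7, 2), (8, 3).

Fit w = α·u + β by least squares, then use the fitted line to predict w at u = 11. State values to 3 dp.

Normal-equation sums: Σu·u = 158, Σu = 24, Σ1 = 5.
Right-hand side: Σu·w = 53, Σw = 2.
So AᵀA·[α, β]ᵀ = Aᵀw: [[158, 24]; [24, 5]]·[α, β]ᵀ = [53, 2]ᵀ.
Δ = 158·5 − 24² = 214.
α = (53·5 − 24·2)/214 = 217/214; β = (158·2 − 24·53)/214 = -478/107.
At u = 11: ŵ = (217/214)·(11) + (-478/107)·(1) = 1431/214.

ŵ = 6.687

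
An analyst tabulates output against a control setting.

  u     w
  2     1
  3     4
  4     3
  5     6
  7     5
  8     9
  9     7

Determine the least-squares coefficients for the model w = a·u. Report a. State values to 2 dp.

Compute the Gram sums: Σu·u = 248.
Moment sums: Σu·w = 226.
Normal equations: [[248]]·[a]ᵀ = [226]ᵀ.
Hence a = 226 / 248 ≈ 0.91129.

a = 0.91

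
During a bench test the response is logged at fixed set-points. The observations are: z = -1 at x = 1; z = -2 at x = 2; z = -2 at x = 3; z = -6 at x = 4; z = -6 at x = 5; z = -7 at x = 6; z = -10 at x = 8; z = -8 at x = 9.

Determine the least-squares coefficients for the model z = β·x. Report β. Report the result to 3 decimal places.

Compute the Gram sums: Σx·x = 236.
For Mᵀz: Σx·z = -259.
β = (-259)/236 = -1.09746.

β = -1.097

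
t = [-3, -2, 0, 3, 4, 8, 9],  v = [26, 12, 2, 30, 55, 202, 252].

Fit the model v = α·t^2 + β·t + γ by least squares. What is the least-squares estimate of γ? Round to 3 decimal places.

The normal system MᵀM·[α, β, γ]ᵀ = Mᵀv is [[11091, 1297, 183]; [1297, 183, 19]; [183, 19, 7]]·[α, β, γ]ᵀ = [34772, 4092, 579]ᵀ.
Row-reducing yields α = 1972511/659554, β = 637505/659554, γ = 628547/329777.

γ = 1.906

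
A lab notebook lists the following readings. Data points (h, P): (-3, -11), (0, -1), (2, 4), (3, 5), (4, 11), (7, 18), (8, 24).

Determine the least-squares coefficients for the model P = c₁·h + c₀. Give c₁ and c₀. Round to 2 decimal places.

The normal system XᵀX·[c₁, c₀]ᵀ = XᵀP is [[151, 21]; [21, 7]]·[c₁, c₀]ᵀ = [418, 50]ᵀ.
det = 151·7 − 21² = 616.
c₁ = (418·7 − 21·50)/616 = 67/22; c₀ = (151·50 − 21·418)/616 = -307/154.

c₁ = 3.05, c₀ = -1.99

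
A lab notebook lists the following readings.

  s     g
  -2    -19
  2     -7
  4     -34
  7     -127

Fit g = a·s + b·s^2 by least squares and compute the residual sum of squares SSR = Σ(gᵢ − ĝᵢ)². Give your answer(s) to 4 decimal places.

Forming MᵀM = [[73, 407]; [407, 2689]] and Mᵀg = [-1001, -6871]ᵀ gives MᵀM·[a, b]ᵀ = Mᵀg.
Eliminating b: 2689·(row 1) − 407·(row 2) gives 30648·a = 2689·(-1001) − 407·(-6871) = 104808, so a = 4367/1277.
Then b = ((-6871) − 407·(4367/1277))/2689 = -3924/1277.
Residuals: 167/1277, -1977/1277, 1898/1277, -472/1277; SSR = 6078/1277.

SSR = 4.7596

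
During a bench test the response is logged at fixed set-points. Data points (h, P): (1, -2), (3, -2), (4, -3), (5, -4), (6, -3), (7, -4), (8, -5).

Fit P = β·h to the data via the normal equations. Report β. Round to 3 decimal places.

β = -0.630

Compute the Gram sums: Σh·h = 200.
Moment sums: Σh·P = -126.
Hence β = -126 / 200 ≈ -0.63.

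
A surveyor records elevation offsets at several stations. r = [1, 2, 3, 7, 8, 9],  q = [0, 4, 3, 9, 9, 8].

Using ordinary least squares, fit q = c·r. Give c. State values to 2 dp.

From the data, Σr·r = 208.
For Aᵀq: Σr·q = 224.
Hence c = 224 / 208 ≈ 1.07692.

c = 1.08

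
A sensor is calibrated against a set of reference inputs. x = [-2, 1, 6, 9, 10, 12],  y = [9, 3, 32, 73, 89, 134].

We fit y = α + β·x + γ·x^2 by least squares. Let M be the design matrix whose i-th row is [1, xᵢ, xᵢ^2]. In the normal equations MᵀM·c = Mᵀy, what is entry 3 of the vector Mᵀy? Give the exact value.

35300

Entry 3 ↔ basis x^2, so (Mᵀy)_{3} = Σᵢ (x^2)·yᵢ = (4)·(9) + (1)·(3) + (36)·(32) + (81)·(73) + (100)·(89) + (144)·(134) = 35300.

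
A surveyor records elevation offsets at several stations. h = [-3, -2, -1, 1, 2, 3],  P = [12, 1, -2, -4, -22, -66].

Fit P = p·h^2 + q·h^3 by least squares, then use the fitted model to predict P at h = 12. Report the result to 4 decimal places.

P̂ = -2917.2492

Sums needed: Σh^2·h^2 = 196, Σh^2·h^3 = 0, Σh^3·h^3 = 1588.
Moment sums: Σh^2·P = -576, Σh^3·P = -2292.
AᵀA·[p, q]ᵀ = AᵀP becomes [[196, 0]; [0, 1588]]·[p, q]ᵀ = [-576, -2292]ᵀ.
Δ = 196·1588 − 0² = 311248.
p = ((-576)·1588 − 0·(-2292))/311248 = -144/49; q = (196·(-2292) − 0·(-576))/311248 = -573/397.
At h = 12: P̂ = (-144/49)·(144) + (-573/397)·(1728) = -56749248/19453.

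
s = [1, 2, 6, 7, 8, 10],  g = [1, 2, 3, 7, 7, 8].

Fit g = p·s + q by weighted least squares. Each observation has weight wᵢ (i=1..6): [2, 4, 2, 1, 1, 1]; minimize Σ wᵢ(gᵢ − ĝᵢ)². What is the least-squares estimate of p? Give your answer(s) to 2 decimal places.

From the data, Σwᵢ·s·s = 303, Σwᵢ·s = 47, Σwᵢ·1 = 11.
For MᵀWg: Σwᵢ·s·g = 239, Σwᵢ·g = 38.
So MᵀWM·[p, q]ᵀ = MᵀWg: [[303, 47]; [47, 11]]·[p, q]ᵀ = [239, 38]ᵀ.
Δ = 303·11 − 47² = 1124.
p = (239·11 − 47·38)/1124 = 3/4; q = (303·38 − 47·239)/1124 = 1/4.

p = 0.75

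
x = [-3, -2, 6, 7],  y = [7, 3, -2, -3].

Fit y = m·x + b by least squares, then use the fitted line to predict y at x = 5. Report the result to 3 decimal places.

The normal system MᵀM·[m, b]ᵀ = Mᵀy is [[98, 8]; [8, 4]]·[m, b]ᵀ = [-60, 5]ᵀ.
det = 98·4 − 8² = 328.
m = ((-60)·4 − 8·5)/328 = -35/41; b = (98·5 − 8·(-60))/328 = 485/164.
At x = 5: ŷ = (-35/41)·(5) + (485/164)·(1) = -215/164.

ŷ = -1.311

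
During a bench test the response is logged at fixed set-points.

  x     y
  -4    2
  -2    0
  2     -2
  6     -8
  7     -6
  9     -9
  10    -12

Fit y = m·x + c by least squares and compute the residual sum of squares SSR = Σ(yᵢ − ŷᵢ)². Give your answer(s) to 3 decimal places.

SSR = 8.736

Setting ∂/∂m … = 0 gives: 290·m + 28·c = -303;  28·m + 7·c = -35.
(Σx·x = 290, Σx = 28, Σ1 = 7, Σx·y = -303, Σy = -35.)
Eliminating c: 7·(row 1) − 28·(row 2) gives 1246·m = 7·(-303) − 28·(-35) = -1141, so m = -163/178.
Then c = ((-35) − 28·(-163/178))/7 = -119/89.
Residuals: -29/89, -44/89, 104/89, -104/89, 311/178, 103/178, -134/89; SSR = 1555/178.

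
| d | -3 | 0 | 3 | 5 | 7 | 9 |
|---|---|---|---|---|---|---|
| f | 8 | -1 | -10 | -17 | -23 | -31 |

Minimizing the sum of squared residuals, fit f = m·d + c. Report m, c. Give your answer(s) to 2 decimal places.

m = -3.22, c = -1.08

Sums needed: Σd·d = 173, Σd = 21, Σ1 = 6.
And Σd·f = -579, Σf = -74.
Determinant 173·6 − 21² = 597.
m = ((-579)·6 − 21·(-74))/597 = -640/199; c = (173·(-74) − 21·(-579))/597 = -643/597.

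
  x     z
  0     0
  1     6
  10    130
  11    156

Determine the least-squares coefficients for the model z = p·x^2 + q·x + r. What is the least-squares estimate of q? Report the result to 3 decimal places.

The normal system MᵀM·[p, q, r]ᵀ = Mᵀz is [[24642, 2332, 222]; [2332, 222, 22]; [222, 22, 4]]·[p, q, r]ᵀ = [31882, 3022, 292]ᵀ.
Solving the 3×3 system (Gaussian elimination) gives p = 1, q = 305/101, r = 90/101.

q = 3.020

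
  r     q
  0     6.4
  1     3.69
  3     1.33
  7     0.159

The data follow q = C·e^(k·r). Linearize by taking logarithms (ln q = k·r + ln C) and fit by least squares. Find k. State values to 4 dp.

k = -0.5264

With ln qᵢ as the transformed response and rᵢ as the regressor:
Over the data: Σr = 11.0000, Σ(r)² = 59.0000, Σln q = 1.6083, Σr·ln q = -10.7108.
Normal system: [[59.0000, 11.0000]; [11.0000, 4]]·[k, ln C]ᵀ = [-10.7108, 1.6083]ᵀ.
Δ = 59.0000·4 − (11.0000)² = 115.0000; k = (-10.7108·4 − 11.0000·1.6083)/115.0000 = -0.52638, ln C = (59.0000·1.6083 − 11.0000·-10.7108)/115.0000 = 1.84961.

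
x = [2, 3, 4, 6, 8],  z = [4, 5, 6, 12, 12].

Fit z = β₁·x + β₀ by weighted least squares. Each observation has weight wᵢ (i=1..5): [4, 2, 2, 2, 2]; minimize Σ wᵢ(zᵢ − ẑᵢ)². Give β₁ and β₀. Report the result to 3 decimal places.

Compute the Gram sums: Σwᵢ·x·x = 266, Σwᵢ·x = 50, Σwᵢ·1 = 12.
And Σwᵢ·x·z = 446, Σwᵢ·z = 86.
Determinant 266·12 − 50² = 692.
β₁ = (446·12 − 50·86)/692 = 263/173; β₀ = (266·86 − 50·446)/692 = 144/173.

β₁ = 1.520, β₀ = 0.832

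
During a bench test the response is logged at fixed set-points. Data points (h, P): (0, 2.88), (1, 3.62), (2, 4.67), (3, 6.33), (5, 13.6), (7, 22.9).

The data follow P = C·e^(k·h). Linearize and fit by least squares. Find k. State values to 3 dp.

Taking logs, ln P = k·h + ln C, so regress ln P on h.
AᵀA = [[88.0000, 18.0000]; [18.0000, 6]], rhs = [44.8730, 11.4719]ᵀ  (here Σh = 18.0000, Σ(h)² = 88.0000, Σln P = 11.4719, Σh·ln P = 44.8730).
Slope k = (n·Σh·ln P − Σh·Σln P)/(n·Σ(h)² − (Σh)²) = (6·44.8730 − 18.0000·11.4719)/204.0000 = 0.30756; ln C = (Σln P − k·Σh)/n = 0.98929.

k = 0.308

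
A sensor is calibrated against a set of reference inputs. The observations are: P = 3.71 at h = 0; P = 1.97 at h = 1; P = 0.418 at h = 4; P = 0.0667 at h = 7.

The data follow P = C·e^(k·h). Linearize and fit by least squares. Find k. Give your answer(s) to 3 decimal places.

k = -0.566

With ln Pᵢ as the transformed response and hᵢ as the regressor:
XᵀX = [[66.0000, 12.0000]; [12.0000, 4]], rhs = [-21.7639, -1.5908]ᵀ  (here Σh = 12.0000, Σ(h)² = 66.0000, Σln P = -1.5908, Σh·ln P = -21.7639).
Δ = 66.0000·4 − (12.0000)² = 120.0000; k = (-21.7639·4 − 12.0000·-1.5908)/120.0000 = -0.56639, ln C = (66.0000·-1.5908 − 12.0000·-21.7639)/120.0000 = 1.30147.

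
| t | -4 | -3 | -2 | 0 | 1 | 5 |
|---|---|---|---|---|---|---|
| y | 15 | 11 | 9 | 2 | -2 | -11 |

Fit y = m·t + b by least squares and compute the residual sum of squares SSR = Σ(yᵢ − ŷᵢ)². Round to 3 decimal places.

SSR = 5.121

Compute the Gram sums: Σt·t = 55, Σt = -3, Σ1 = 6.
For Xᵀy: Σt·y = -168, Σy = 24.
Determinant 55·6 − (-3)² = 321.
m = ((-168)·6 − (-3)·24)/321 = -312/107; b = (55·24 − (-3)·(-168))/321 = 272/107.
Residuals: 85/107, -31/107, 67/107, -58/107, -174/107, 111/107; SSR = 548/107.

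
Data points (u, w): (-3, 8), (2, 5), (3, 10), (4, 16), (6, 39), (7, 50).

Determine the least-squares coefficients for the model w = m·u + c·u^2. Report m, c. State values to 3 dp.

m = 0.316, c = 0.991

Setting ∂/∂m … = 0 gives: 123·m + 631·c = 664;  631·m + 4131·c = 4292.
(Σu·u = 123, Σu·u^2 = 631, Σu^2·u^2 = 4131, Σu·w = 664, Σu^2·w = 4292.)
Δ = 123·4131 − 631² = 109952.
m = (664·4131 − 631·4292)/109952 = 8683/27488; c = (123·4292 − 631·664)/109952 = 27233/27488.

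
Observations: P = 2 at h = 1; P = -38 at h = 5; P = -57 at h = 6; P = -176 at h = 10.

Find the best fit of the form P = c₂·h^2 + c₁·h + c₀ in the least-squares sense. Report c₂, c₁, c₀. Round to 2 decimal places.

The normal system AᵀA·[c₂, c₁, c₀]ᵀ = AᵀP is [[11922, 1342, 162]; [1342, 162, 22]; [162, 22, 4]]·[c₂, c₁, c₀]ᵀ = [-20600, -2290, -269]ᵀ.
Inverting the 3×3 Gram matrix, [c₂, c₁, c₀]ᵀ = [-79/40, 3209/1640, 81/41]ᵀ.

c₂ = -1.98, c₁ = 1.96, c₀ = 1.98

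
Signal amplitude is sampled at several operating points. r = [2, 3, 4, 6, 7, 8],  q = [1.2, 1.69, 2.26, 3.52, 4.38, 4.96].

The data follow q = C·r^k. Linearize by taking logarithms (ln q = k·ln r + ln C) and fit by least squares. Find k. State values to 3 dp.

k = 1.044

Linearized form: ln q = k·ln r + ln C. From the 6 transformed points,
AᵀA = [[14.9303, 8.9952]; [8.9952, 6]], rhs = [10.2923, 5.8593]ᵀ  (here Σln r = 8.9952, Σ(ln r)² = 14.9303, Σln q = 5.8593, Σln r·ln q = 10.2923).
Δ = 14.9303·6 − (8.9952)² = 8.6686; k = (10.2923·6 − 8.9952·5.8593)/8.6686 = 1.04377, ln C = (14.9303·5.8593 − 8.9952·10.2923)/8.6686 = -0.58827.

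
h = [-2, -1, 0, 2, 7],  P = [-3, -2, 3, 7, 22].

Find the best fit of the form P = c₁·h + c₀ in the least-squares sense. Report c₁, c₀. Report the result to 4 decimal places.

c₁ = 2.8268, c₀ = 2.0079

Compute the Gram sums: Σh·h = 58, Σh = 6, Σ1 = 5.
Right-hand side: Σh·P = 176, ΣP = 27.
Δ = 58·5 − 6² = 254.
c₁ = (176·5 − 6·27)/254 = 359/127; c₀ = (58·27 − 6·176)/254 = 255/127.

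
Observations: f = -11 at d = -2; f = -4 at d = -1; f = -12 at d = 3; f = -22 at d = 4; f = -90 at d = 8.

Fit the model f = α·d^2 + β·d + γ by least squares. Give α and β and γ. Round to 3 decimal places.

α = -1.527, β = 1.196, γ = -1.971

Normal-equation sums: Σd^2·d^2 = 4450, Σd^2·d = 594, Σd^2 = 94, Σd·d = 94, Σd = 12, Σ1 = 5.
Moment sums: Σd^2·f = -6268, Σd·f = -818, Σf = -139.
Normal equations: [[4450, 594, 94]; [594, 94, 12]; [94, 12, 5]]·[α, β, γ]ᵀ = [-6268, -818, -139]ᵀ.
Inverting the 3×3 Gram matrix, [α, β, γ]ᵀ = [-374/245, 293/245, -69/35]ᵀ.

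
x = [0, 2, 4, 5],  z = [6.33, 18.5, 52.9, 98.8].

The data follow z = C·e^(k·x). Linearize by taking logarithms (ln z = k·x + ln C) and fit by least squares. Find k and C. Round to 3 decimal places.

k = 0.545, C = 6.257

Linearized form: ln z = k·x + ln C. From the 4 transformed points,
Σx = 11.0000, Σ(x)² = 45.0000, Σln z = 13.3246, Σx·ln z = 44.6746.
Equations: 45.0000·k + 11.0000·ln C = 44.6746;  11.0000·k + 4·ln C = 13.3246.
Slope k = (n·Σx·ln z − Σx·Σln z)/(n·Σ(x)² − (Σx)²) = (4·44.6746 − 11.0000·13.3246)/59.0000 = 0.54455; ln C = (Σln z − k·Σx)/n = 1.83364, so C = exp(1.83364) = 6.25661.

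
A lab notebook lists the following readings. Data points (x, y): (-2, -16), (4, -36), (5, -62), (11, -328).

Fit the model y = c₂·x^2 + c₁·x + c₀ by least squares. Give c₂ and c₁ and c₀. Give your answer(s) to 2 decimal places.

c₂ = -2.93, c₁ = 2.35, c₀ = 0.48

The normal equations are: 15538·c₂ + 1512·c₁ + 166·c₀ = -41878;  1512·c₂ + 166·c₁ + 18·c₀ = -4030;  166·c₂ + 18·c₁ + 4·c₀ = -442.
(Σx^2·x^2 = 15538, Σx^2·x = 1512, Σx^2 = 166, Σx·x = 166, Σx = 18, Σ1 = 4, Σx^2·y = -41878, Σx·y = -4030, Σy = -442.)
Inverting the 3×3 Gram matrix, [c₂, c₁, c₀]ᵀ = [-41/14, 2791/1190, 573/1190]ᵀ.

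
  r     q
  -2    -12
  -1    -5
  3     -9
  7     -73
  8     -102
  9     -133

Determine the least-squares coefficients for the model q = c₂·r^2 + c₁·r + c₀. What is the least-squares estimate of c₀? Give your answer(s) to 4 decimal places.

Setting ∂/∂c₂ … = 0 gives: 13156·c₂ + 1602·c₁ + 208·c₀ = -21012;  1602·c₂ + 208·c₁ + 24·c₀ = -2522;  208·c₂ + 24·c₁ + 6·c₀ = -334.
Solving the 3×3 system (Gaussian elimination) gives c₂ = -15355/7819, c₁ = 22768/7819, c₀ = 5977/7819.

c₀ = 0.7644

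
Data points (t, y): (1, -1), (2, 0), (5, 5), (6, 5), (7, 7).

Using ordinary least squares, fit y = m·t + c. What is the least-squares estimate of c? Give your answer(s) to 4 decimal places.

Normal-equation sums: Σt·t = 115, Σt = 21, Σ1 = 5.
For Mᵀy: Σt·y = 103, Σy = 16.
det = 115·5 − 21² = 134.
m = (103·5 − 21·16)/134 = 179/134; c = (115·16 − 21·103)/134 = -323/134.

c = -2.4104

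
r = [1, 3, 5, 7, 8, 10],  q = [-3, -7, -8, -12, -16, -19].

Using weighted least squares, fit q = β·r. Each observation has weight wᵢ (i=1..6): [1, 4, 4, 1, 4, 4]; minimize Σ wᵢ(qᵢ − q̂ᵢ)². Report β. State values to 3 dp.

With design matrix X, XᵀWX = [[842]] and XᵀWq = [-1603]ᵀ.
β = (-1603)/842 = -1.9038.

β = -1.904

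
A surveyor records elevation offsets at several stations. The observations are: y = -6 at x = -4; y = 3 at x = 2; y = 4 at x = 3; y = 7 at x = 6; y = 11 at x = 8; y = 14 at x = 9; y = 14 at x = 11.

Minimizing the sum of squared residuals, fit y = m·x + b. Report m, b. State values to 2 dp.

Forming MᵀM = [[331, 35]; [35, 7]] and Mᵀy = [452, 47]ᵀ gives MᵀM·[m, b]ᵀ = Mᵀy.
Eliminating b: 7·(row 1) − 35·(row 2) gives 1092·m = 7·452 − 35·47 = 1519, so m = 217/156.
Then b = (47 − 35·(217/156))/7 = -263/1092.

m = 1.39, b = -0.24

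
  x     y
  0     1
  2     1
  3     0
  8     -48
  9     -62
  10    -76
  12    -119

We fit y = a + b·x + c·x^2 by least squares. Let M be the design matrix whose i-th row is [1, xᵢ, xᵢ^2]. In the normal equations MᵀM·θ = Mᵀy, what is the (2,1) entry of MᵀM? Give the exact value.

44

Row 2 ↔ basis x, column 1 ↔ basis 1, so (MᵀM)_{2,1} = Σᵢ x = (0)·(1) + (2)·(1) + (3)·(1) + (8)·(1) + (9)·(1) + (10)·(1) + (12)·(1) = 44.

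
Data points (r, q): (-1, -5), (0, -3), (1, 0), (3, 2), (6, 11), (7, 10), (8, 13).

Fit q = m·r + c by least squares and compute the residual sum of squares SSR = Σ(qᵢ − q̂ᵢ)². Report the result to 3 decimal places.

SSR = 6.855

With design matrix X, XᵀX = [[160, 24]; [24, 7]] and Xᵀq = [251, 28]ᵀ.
Eliminating c: 7·(row 1) − 24·(row 2) gives 544·m = 7·251 − 24·28 = 1085, so m = 1085/544.
Then c = (28 − 24·(1085/544))/7 = -193/68.
Residuals: -91/544, -11/68, 27/32, -623/544, 509/272, -611/544, -2/17; SSR = 3729/544.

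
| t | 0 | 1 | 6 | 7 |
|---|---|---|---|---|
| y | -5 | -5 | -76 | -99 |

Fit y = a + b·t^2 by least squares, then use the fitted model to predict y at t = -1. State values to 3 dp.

MᵀM·[a, b]ᵀ = Mᵀy reads: 4·a + 86·b = -185;  86·a + 3698·b = -7592.
(Σ1 = 4, Σt^2 = 86, Σt^2·t^2 = 3698, Σy = -185, Σt^2·y = -7592.)
Δ = 4·3698 − 86² = 7396.
a = ((-185)·3698 − 86·(-7592))/7396 = -363/86; b = (4·(-7592) − 86·(-185))/7396 = -7229/3698.
At t = -1: ŷ = (-363/86)·(1) + (-7229/3698)·(1) = -11419/1849.

ŷ = -6.176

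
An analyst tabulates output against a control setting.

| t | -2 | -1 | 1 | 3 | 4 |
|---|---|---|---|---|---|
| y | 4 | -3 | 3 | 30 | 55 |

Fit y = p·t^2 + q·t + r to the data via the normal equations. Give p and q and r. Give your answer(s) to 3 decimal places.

p = 2.997, q = 2.430, r = -3.209

Normal-equation sums: Σt^2·t^2 = 355, Σt^2·t = 83, Σt^2 = 31, Σt·t = 31, Σt = 5, Σ1 = 5.
For Aᵀy: Σt^2·y = 1166, Σt·y = 308, Σy = 89.
Solving the 3×3 system (Gaussian elimination) gives p = 881/294, q = 9287/3822, r = -292/91.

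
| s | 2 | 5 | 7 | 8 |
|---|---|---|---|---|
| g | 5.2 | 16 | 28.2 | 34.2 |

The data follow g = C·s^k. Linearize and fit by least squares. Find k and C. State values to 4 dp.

k = 1.3523, C = 1.9816

Let Y = ln g. Fitting Y = k·ln s + ln C by least squares:
Over the data: Σln s = 6.3279, Σ(ln s)² = 11.1814, Σln g = 11.2928, Σln s·ln g = 19.4481.
Normal system: [[11.1814, 6.3279]; [6.3279, 4]]·[k, ln C]ᵀ = [19.4481, 11.2928]ᵀ.
Δ = 11.1814·4 − (6.3279)² = 4.6828; k = (19.4481·4 − 6.3279·11.2928)/4.6828 = 1.35230, ln C = (11.1814·11.2928 − 6.3279·19.4481)/4.6828 = 0.68388, so C = exp(0.68388) = 1.98155.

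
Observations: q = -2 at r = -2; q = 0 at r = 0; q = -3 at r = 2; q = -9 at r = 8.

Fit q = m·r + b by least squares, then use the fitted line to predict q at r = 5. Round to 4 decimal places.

q̂ = -5.9643

With design matrix M, MᵀM = [[72, 8]; [8, 4]] and Mᵀq = [-74, -14]ᵀ.
Eliminating b: 4·(row 1) − 8·(row 2) gives 224·m = 4·(-74) − 8·(-14) = -184, so m = -23/28.
Then b = ((-14) − 8·(-23/28))/4 = -13/7.
At r = 5: q̂ = (-23/28)·(5) + (-13/7)·(1) = -167/28.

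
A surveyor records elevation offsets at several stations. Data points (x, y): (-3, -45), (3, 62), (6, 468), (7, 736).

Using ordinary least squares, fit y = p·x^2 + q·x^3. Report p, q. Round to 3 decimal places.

p = 0.968, q = 2.007

Sums needed: Σx^2·x^2 = 3859, Σx^2·x^3 = 24583, Σx^3·x^3 = 165763.
And Σx^2·y = 53065, Σx^3·y = 356425.
So MᵀM·[p, q]ᵀ = Mᵀy: [[3859, 24583]; [24583, 165763]]·[p, q]ᵀ = [53065, 356425]ᵀ.
Eliminating q: 165763·(row 1) − 24583·(row 2) gives 35355528·p = 165763·53065 − 24583·356425 = 34217820, so p = 73115/75546.
Then q = (356425 − 24583·(73115/75546))/165763 = 1970755/982098.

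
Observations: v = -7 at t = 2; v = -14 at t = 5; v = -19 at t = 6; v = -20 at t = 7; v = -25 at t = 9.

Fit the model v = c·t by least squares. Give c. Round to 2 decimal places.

The normal system AᵀA·[c]ᵀ = Aᵀv is [[195]]·[c]ᵀ = [-563]ᵀ.
c = (-563)/195 = -2.88718.

c = -2.89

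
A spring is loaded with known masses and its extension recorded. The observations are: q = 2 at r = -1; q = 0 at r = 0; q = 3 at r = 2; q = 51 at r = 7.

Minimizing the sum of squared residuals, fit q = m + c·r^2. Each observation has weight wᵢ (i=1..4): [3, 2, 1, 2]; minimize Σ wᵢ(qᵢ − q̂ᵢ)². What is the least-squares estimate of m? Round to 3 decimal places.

Compute the Gram sums: Σwᵢ·1 = 8, Σwᵢ·r^2 = 105, Σwᵢ·r^2·r^2 = 4821.
And Σwᵢ·q = 111, Σwᵢ·r^2·q = 5016.
Determinant 8·4821 − 105² = 27543.
m = (111·4821 − 105·5016)/27543 = 2817/9181; c = (8·5016 − 105·111)/27543 = 9491/9181.

m = 0.307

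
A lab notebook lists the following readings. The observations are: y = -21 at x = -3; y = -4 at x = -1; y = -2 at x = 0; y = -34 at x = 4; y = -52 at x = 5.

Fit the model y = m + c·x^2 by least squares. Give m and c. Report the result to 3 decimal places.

From the data, Σ1 = 5, Σx^2 = 51, Σx^2·x^2 = 963.
Right-hand side: Σy = -113, Σx^2·y = -2037.
Eliminating c: 963·(row 1) − 51·(row 2) gives 2214·m = 963·(-113) − 51·(-2037) = -4932, so m = -274/123.
Then c = ((-2037) − 51·(-274/123))/963 = -737/369.

m = -2.228, c = -1.997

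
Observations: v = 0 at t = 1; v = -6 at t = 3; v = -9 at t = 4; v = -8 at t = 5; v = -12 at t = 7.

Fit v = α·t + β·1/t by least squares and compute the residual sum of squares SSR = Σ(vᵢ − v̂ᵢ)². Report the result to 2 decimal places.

SSR = 6.35

Setting ∂/∂α … = 0 gives: 100·α + 5·β = -178;  5·α + (217681/176400)·β = -1059/140.
(Σt·t = 100, Σt·1/t = 5, Σ1/t·1/t = 217681/176400, Σt·v = -178, Σ1/t·v = -1059/140.)
Eliminating β: (217681/176400)·(row 1) − 5·(row 2) gives (173581/1764)·α = (217681/176400)·(-178) − 5·(-1059/140) = -16037759/88200, so α = -16037759/8679050.
Then β = ((-1059/140) − 5·(-16037759/8679050))/(217681/176400) = 235620/173581.
Residuals: 4256759/8679050, -7888023/8679050, -8452832/4339525, 1680039/1735810, 6432713/8679050; SSR = 27542499/4339525.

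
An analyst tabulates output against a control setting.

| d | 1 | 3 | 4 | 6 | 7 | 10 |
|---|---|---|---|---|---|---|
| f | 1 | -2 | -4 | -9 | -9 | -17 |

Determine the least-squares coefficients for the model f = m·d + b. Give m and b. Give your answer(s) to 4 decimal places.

m = -1.9934, b = 3.6328

The normal equations are: 211·m + 31·b = -308;  31·m + 6·b = -40.
(Σd·d = 211, Σd = 31, Σ1 = 6, Σd·f = -308, Σf = -40.)
Eliminating b: 6·(row 1) − 31·(row 2) gives 305·m = 6·(-308) − 31·(-40) = -608, so m = -608/305.
Then b = ((-40) − 31·(-608/305))/6 = 1108/305.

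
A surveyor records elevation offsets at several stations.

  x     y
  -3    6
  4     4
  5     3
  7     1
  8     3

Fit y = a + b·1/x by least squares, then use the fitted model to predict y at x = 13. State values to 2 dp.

ŷ = 3.40

From the data, Σ1 = 5, Σ1/x = 323/840, Σ1/x·1/x = 176149/705600.
Moment sums: Σy = 17, Σ1/x·y = 33/280.
Normal equations: [[5, 323/840]; [323/840, 176149/705600]]·[a, b]ᵀ = [17, 33/280]ᵀ.
det = 5·(176149/705600) − (323/840)² = 24263/22050.
a = (17·(176149/705600) − (323/840)·(33/280))/(24263/22050) = 38981/10216; b = (5·(33/280) − (323/840)·17)/(24263/22050) = -131145/24263.
At x = 13: ŷ = (38981/10216)·(1) + (-131145/24263)·(1/13) = 8579147/2523352.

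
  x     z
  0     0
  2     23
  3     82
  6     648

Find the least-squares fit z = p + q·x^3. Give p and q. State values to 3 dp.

p = -0.038, q = 3.001

Entries of AᵀA: Σ1 = 4, Σx^3 = 251, Σx^3·x^3 = 47449.
And Σz = 753, Σx^3·z = 142366.
AᵀA·[p, q]ᵀ = Aᵀz becomes [[4, 251]; [251, 47449]]·[p, q]ᵀ = [753, 142366]ᵀ.
Eliminating q: 47449·(row 1) − 251·(row 2) gives 126795·p = 47449·753 − 251·142366 = -4769, so p = -4769/126795.
Then q = (142366 − 251·(-4769/126795))/47449 = 380461/126795.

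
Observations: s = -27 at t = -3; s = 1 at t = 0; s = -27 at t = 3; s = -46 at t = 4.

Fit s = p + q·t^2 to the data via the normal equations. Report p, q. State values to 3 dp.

Sums needed: Σ1 = 4, Σt^2 = 34, Σt^2·t^2 = 418.
And Σs = -99, Σt^2·s = -1222.
AᵀA·[p, q]ᵀ = Aᵀs becomes [[4, 34]; [34, 418]]·[p, q]ᵀ = [-99, -1222]ᵀ.
Eliminating q: 418·(row 1) − 34·(row 2) gives 516·p = 418·(-99) − 34·(-1222) = 166, so p = 83/258.
Then q = ((-1222) − 34·(83/258))/418 = -761/258.

p = 0.322, q = -2.950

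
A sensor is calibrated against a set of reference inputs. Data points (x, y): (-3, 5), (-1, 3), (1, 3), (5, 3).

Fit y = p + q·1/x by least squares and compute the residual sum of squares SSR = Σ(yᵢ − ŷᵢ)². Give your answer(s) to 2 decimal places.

SSR = 2.83

The normal equations are: 4·p + (-2/15)·q = 14;  (-2/15)·p + (484/225)·q = -16/15.
Eliminating q: (484/225)·(row 1) − (-2/15)·(row 2) gives (644/75)·p = (484/225)·14 − (-2/15)·(-16/15) = 2248/75, so p = 562/161.
Then q = ((-16/15) − (-2/15)·(562/161))/(484/225) = -45/161.
Residuals: 228/161, -124/161, -34/161, -10/23; SSR = 456/161.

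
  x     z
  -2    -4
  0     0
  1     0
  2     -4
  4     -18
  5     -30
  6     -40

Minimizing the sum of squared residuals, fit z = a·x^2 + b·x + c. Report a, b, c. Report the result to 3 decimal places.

With design matrix A, AᵀA = [[2210, 406, 86]; [406, 86, 16]; [86, 16, 7]] and Aᵀz = [-2510, -462, -96]ᵀ.
Row-reducing yields a = -3274/2877, b = -247/2877, c = 444/959.

a = -1.138, b = -0.086, c = 0.463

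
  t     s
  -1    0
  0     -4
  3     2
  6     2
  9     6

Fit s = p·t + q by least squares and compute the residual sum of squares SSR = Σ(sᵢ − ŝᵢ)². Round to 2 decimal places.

The normal equations are: 127·p + 17·q = 72;  17·p + 5·q = 6.
(Σt·t = 127, Σt = 17, Σ1 = 5, Σt·s = 72, Σs = 6.)
Eliminating q: 5·(row 1) − 17·(row 2) gives 346·p = 5·72 − 17·6 = 258, so p = 129/173.
Then q = (6 − 17·(129/173))/5 = -231/173.
Residuals: 360/173, -461/173, 190/173, -197/173, 108/173; SSR = 2478/173.

SSR = 14.32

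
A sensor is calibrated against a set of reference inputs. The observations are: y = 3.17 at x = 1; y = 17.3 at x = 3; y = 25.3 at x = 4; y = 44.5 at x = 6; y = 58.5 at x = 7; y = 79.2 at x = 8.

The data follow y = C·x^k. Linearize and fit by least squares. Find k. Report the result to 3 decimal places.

Let Y = ln y. Fitting Y = k·ln x + ln C by least squares:
Σln x = 8.3020, Σ(ln x)² = 14.4498, Σln y = 19.4717, Σln x·ln y = 31.4205.
Equations: 14.4498·k + 8.3020·ln C = 31.4205;  8.3020·k + 6·ln C = 19.4717.
Solving (det = 17.7753): k = 1.51155, ln C = 1.15380.

k = 1.512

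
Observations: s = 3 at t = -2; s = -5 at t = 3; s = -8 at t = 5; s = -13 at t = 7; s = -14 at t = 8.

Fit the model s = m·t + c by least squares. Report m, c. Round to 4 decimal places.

m = -1.7293, c = -0.1369

Entries of XᵀX: Σt·t = 151, Σt = 21, Σ1 = 5.
Moment sums: Σt·s = -264, Σs = -37.
XᵀX·[m, c]ᵀ = Xᵀs becomes [[151, 21]; [21, 5]]·[m, c]ᵀ = [-264, -37]ᵀ.
Δ = 151·5 − 21² = 314.
m = ((-264)·5 − 21·(-37))/314 = -543/314; c = (151·(-37) − 21·(-264))/314 = -43/314.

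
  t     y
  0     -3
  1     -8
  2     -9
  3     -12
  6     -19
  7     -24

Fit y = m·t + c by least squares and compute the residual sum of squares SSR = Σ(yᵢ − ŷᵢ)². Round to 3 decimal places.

SSR = 5.425

Compute the Gram sums: Σt·t = 99, Σt = 19, Σ1 = 6.
Moment sums: Σt·y = -344, Σy = -75.
Normal equations: [[99, 19]; [19, 6]]·[m, c]ᵀ = [-344, -75]ᵀ.
Determinant 99·6 − 19² = 233.
m = ((-344)·6 − 19·(-75))/233 = -639/233; c = (99·(-75) − 19·(-344))/233 = -889/233.
Residuals: 190/233, -336/233, 70/233, 10/233, 296/233, -230/233; SSR = 1264/233.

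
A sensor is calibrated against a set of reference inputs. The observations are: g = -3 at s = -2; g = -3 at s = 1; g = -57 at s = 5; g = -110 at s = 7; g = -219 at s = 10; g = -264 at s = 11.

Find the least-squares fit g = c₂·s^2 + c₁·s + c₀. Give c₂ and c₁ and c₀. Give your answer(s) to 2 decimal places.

Setting ∂/∂c₂ … = 0 gives: 27684·c₂ + 2792·c₁ + 300·c₀ = -60674;  2792·c₂ + 300·c₁ + 32·c₀ = -6146;  300·c₂ + 32·c₁ + 6·c₀ = -656.
Inverting the 3×3 Gram matrix, [c₂, c₁, c₀]ᵀ = [-56177/27450, -14707/9150, 21481/13725]ᵀ.

c₂ = -2.05, c₁ = -1.61, c₀ = 1.57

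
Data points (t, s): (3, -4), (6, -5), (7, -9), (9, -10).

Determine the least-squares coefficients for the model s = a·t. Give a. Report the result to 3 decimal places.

Forming AᵀA = [[175]] and Aᵀs = [-195]ᵀ gives AᵀA·[a]ᵀ = Aᵀs.
Hence a = -195 / 175 ≈ -1.11429.

a = -1.114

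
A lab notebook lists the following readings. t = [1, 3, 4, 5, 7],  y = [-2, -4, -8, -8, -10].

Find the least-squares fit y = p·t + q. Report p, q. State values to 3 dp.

The normal system AᵀA·[p, q]ᵀ = Aᵀy is [[100, 20]; [20, 5]]·[p, q]ᵀ = [-156, -32]ᵀ.
Eliminating q: 5·(row 1) − 20·(row 2) gives 100·p = 5·(-156) − 20·(-32) = -140, so p = -7/5.
Then q = ((-32) − 20·(-7/5))/5 = -4/5.

p = -1.400, q = -0.800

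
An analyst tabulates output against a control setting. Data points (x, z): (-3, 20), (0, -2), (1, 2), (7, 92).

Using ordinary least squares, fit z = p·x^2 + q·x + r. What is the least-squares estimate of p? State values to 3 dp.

Compute the Gram sums: Σx^2·x^2 = 2483, Σx^2·x = 317, Σx^2 = 59, Σx·x = 59, Σx = 5, Σ1 = 4.
Moment sums: Σx^2·z = 4690, Σx·z = 586, Σz = 112.
MᵀM·[p, q, r]ᵀ = Mᵀz becomes [[2483, 317, 59]; [317, 59, 5]; [59, 5, 4]]·[p, q, r]ᵀ = [4690, 586, 112]ᵀ.
Inverting the 3×3 Gram matrix, [p, q, r]ᵀ = [17255/8634, -6569/8634, -758/1439]ᵀ.

p = 1.998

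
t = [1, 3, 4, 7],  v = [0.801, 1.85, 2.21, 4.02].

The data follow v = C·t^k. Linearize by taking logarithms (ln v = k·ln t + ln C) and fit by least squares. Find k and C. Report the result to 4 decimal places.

With ln vᵢ as the transformed response and ln tᵢ as the regressor:
AᵀA = [[6.9153, 4.4308]; [4.4308, 4]], rhs = [4.4825, 2.5776]ᵀ  (here Σln t = 4.4308, Σ(ln t)² = 6.9153, Σln v = 2.5776, Σln t·ln v = 4.4825).
Δ = 6.9153·4 − (4.4308)² = 8.0292; k = (4.4825·4 − 4.4308·2.5776)/8.0292 = 0.81069, ln C = (6.9153·2.5776 − 4.4308·4.4825)/8.0292 = -0.25362, so C = exp(-0.25362) = 0.77599.

k = 0.8107, C = 0.7760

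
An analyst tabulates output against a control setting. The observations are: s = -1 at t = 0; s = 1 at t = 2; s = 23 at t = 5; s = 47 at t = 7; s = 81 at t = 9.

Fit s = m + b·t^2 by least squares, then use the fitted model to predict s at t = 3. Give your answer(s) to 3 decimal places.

Compute the Gram sums: Σ1 = 5, Σt^2 = 159, Σt^2·t^2 = 9603.
Moment sums: Σs = 151, Σt^2·s = 9443.
Normal equations: [[5, 159]; [159, 9603]]·[m, b]ᵀ = [151, 9443]ᵀ.
Eliminating b: 9603·(row 1) − 159·(row 2) gives 22734·m = 9603·151 − 159·9443 = -51384, so m = -8564/3789.
Then b = (9443 − 159·(-8564/3789))/9603 = 11603/11367.
At t = 3: ŝ = (-8564/3789)·(1) + (11603/11367)·(9) = 26245/3789.

ŝ = 6.927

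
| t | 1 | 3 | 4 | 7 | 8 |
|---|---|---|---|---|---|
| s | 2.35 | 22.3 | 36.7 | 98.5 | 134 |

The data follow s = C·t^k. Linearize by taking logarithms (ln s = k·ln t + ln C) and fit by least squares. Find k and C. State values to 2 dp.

Taking logs, ln s = k·ln t + ln C, so regress ln s on ln t.
XᵀX = [[11.2394, 6.5103]; [6.5103, 5]], rhs = [27.5219, 17.0497]ᵀ  (here Σln t = 6.5103, Σ(ln t)² = 11.2394, Σln s = 17.0497, Σln t·ln s = 27.5219).
Slope k = (n·Σln t·ln s − Σln t·Σln s)/(n·Σ(ln t)² − (Σln t)²) = (5·27.5219 − 6.5103·17.0497)/13.8136 = 1.92648; ln C = (Σln s − k·Σln t)/n = 0.90156, so C = exp(0.90156) = 2.46345.

k = 1.93, C = 2.46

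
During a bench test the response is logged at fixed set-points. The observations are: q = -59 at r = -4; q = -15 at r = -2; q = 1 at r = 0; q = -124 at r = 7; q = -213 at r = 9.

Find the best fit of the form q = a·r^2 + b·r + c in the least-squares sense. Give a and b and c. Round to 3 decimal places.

Compute the Gram sums: Σr^2·r^2 = 9234, Σr^2·r = 1000, Σr^2 = 150, Σr·r = 150, Σr = 10, Σ1 = 5.
Right-hand side: Σr^2·q = -24333, Σr·q = -2519, Σq = -410.
Solving the 3×3 system (Gaussian elimination) gives a = -37499/12542, b = 190017/62710, c = 51298/31355.

a = -2.990, b = 3.030, c = 1.636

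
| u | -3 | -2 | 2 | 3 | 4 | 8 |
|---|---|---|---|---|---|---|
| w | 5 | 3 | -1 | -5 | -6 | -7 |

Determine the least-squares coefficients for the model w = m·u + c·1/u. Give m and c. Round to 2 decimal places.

With design matrix M, MᵀM = [[106, 6]; [6, 461/576]] and Mᵀw = [-118, -185/24]ᵀ.
det = 106·(461/576) − 6² = 14065/288.
m = ((-118)·(461/576) − 6·(-185/24))/(14065/288) = -13879/14065; c = (106·(-185/24) − 6·(-118))/(14065/288) = -31416/14065.

m = -0.99, c = -2.23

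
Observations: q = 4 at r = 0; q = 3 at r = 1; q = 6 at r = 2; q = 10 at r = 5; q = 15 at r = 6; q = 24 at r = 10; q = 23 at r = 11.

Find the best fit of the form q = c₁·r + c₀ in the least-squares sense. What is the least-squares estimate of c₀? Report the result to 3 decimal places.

The normal equations are: 287·c₁ + 35·c₀ = 648;  35·c₁ + 7·c₀ = 85.
Eliminating c₀: 7·(row 1) − 35·(row 2) gives 784·c₁ = 7·648 − 35·85 = 1561, so c₁ = 223/112.
Then c₀ = (85 − 35·(223/112))/7 = 35/16.

c₀ = 2.188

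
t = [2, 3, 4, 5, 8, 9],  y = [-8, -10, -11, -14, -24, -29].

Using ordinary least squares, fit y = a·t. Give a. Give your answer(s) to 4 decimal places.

a = -3.0804

Setting ∂/∂a … = 0 gives: 199·a = -613.
Hence a = -613 / 199 ≈ -3.0804.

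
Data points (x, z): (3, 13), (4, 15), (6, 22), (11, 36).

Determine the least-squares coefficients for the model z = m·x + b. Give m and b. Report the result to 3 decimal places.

Entries of AᵀA: Σx·x = 182, Σx = 24, Σ1 = 4.
Right-hand side: Σx·z = 627, Σz = 86.
So AᵀA·[m, b]ᵀ = Aᵀz: [[182, 24]; [24, 4]]·[m, b]ᵀ = [627, 86]ᵀ.
Δ = 182·4 − 24² = 152.
m = (627·4 − 24·86)/152 = 111/38; b = (182·86 − 24·627)/152 = 151/38.

m = 2.921, b = 3.974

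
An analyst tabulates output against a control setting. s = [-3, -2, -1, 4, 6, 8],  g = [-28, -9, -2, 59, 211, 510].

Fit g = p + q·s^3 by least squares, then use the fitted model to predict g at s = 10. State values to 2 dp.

ĝ = 995.51

Compute the Gram sums: Σ1 = 6, Σs^3 = 756, Σs^3·s^3 = 313690.
Right-hand side: Σg = 741, Σs^3·g = 311302.
Normal equations: [[6, 756]; [756, 313690]]·[p, q]ᵀ = [741, 311302]ᵀ.
Eliminating q: 313690·(row 1) − 756·(row 2) gives 1310604·p = 313690·741 − 756·311302 = -2900022, so p = -483337/218434.
Then q = (311302 − 756·(-483337/218434))/313690 = 108968/109217.
At s = 10: ĝ = (-483337/218434)·(1) + (108968/109217)·(1000) = 217452663/218434.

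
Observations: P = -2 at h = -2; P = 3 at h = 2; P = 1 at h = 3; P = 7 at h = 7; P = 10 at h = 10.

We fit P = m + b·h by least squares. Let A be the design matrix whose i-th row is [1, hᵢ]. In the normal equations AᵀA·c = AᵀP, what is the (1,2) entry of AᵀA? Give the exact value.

Row 1 ↔ basis 1, column 2 ↔ basis h, so (AᵀA)_{1,2} = Σᵢ h = (1)·(-2) + (1)·(2) + (1)·(3) + (1)·(7) + (1)·(10) = 20.

20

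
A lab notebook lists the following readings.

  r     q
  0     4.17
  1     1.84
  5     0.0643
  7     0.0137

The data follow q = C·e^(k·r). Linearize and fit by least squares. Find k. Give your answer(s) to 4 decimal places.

k = -0.8215

With ln qᵢ as the transformed response and rᵢ as the regressor:
Sums: Σr = 13.0000, Σ(r)² = 75.0000, Σln q = -4.9969, Σr·ln q = -43.1437.
Normal system: [[75.0000, 13.0000]; [13.0000, 4]]·[k, ln C]ᵀ = [-43.1437, -4.9969]ᵀ.
Solving (det = 131.0000): k = -0.82149, ln C = 1.42063.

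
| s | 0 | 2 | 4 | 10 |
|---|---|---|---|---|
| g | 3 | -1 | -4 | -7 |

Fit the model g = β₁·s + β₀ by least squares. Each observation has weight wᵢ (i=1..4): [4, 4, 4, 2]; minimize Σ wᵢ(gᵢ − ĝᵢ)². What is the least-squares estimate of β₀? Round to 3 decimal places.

The normal system XᵀWX·[β₁, β₀]ᵀ = XᵀWg is [[280, 44]; [44, 14]]·[β₁, β₀]ᵀ = [-212, -22]ᵀ.
Δ = 280·14 − 44² = 1984.
β₁ = ((-212)·14 − 44·(-22))/1984 = -125/124; β₀ = (280·(-22) − 44·(-212))/1984 = 99/62.

β₀ = 1.597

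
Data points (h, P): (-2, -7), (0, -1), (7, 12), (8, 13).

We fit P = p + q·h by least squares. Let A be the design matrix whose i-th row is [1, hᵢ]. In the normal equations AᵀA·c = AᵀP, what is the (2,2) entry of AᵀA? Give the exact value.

117

Row 2 ↔ basis h, column 2 ↔ basis h, so (AᵀA)_{2,2} = Σᵢ (h)·(h) = (-2)·(-2) + (0)·(0) + (7)·(7) + (8)·(8) = 117.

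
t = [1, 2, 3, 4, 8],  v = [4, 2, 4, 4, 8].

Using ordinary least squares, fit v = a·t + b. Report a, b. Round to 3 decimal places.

Setting ∂/∂a … = 0 gives: 94·a + 18·b = 100;  18·a + 5·b = 22.
Eliminating b: 5·(row 1) − 18·(row 2) gives 146·a = 5·100 − 18·22 = 104, so a = 52/73.
Then b = (22 − 18·(52/73))/5 = 134/73.

a = 0.712, b = 1.836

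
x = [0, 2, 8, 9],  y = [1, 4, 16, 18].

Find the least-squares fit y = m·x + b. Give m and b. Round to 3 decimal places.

m = 1.919, b = 0.634

With design matrix M, MᵀM = [[149, 19]; [19, 4]] and Mᵀy = [298, 39]ᵀ.
det = 149·4 − 19² = 235.
m = (298·4 − 19·39)/235 = 451/235; b = (149·39 − 19·298)/235 = 149/235.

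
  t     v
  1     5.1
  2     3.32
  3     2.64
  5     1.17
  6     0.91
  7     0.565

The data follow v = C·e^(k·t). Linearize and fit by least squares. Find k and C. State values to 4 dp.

k = -0.3572, C = 7.2254

Linearized form: ln v = k·t + ln C. From the 6 transformed points,
XᵀX = [[124.0000, 24.0000]; [24.0000, 6]], rhs = [3.1642, 3.2917]ᵀ  (here Σt = 24.0000, Σ(t)² = 124.0000, Σln v = 3.2917, Σt·ln v = 3.1642).
Solving (det = 168.0000): k = -0.35724, ln C = 1.97760, so C = exp(1.97760) = 7.22539.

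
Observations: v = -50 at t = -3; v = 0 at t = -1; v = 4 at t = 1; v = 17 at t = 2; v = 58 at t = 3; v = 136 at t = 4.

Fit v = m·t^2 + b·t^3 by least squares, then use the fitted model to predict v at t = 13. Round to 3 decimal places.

v̂ = 4484.093

With design matrix X, XᵀX = [[436, 1056]; [1056, 5620]] and Xᵀv = [2320, 11760]ᵀ.
Determinant 436·5620 − 1056² = 1335184.
m = (2320·5620 − 1056·11760)/1335184 = 38740/83449; b = (436·11760 − 1056·2320)/1335184 = 167340/83449.
At t = 13: v̂ = (38740/83449)·(169) + (167340/83449)·(2197) = 374193040/83449.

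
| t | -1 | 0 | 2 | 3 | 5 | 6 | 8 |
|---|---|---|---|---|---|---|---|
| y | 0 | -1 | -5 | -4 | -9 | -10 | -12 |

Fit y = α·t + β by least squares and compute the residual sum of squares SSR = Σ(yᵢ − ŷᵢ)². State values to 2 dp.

SSR = 3.97

The normal system AᵀA·[α, β]ᵀ = Aᵀy is [[139, 23]; [23, 7]]·[α, β]ᵀ = [-223, -41]ᵀ.
Δ = 139·7 − 23² = 444.
α = ((-223)·7 − 23·(-41))/444 = -103/74; β = (139·(-41) − 23·(-223))/444 = -95/74.
Residuals: -4/37, 21/74, -69/74, 54/37, -28/37, -27/74, 31/74; SSR = 147/37.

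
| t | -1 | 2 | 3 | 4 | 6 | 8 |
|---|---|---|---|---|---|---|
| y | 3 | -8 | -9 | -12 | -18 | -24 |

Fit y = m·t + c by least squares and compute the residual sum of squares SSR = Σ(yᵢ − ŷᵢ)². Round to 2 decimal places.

SSR = 3.11

Forming MᵀM = [[130, 22]; [22, 6]] and Mᵀy = [-394, -68]ᵀ gives MᵀM·[m, c]ᵀ = Mᵀy.
Δ = 130·6 − 22² = 296.
m = ((-394)·6 − 22·(-68))/296 = -217/74; c = (130·(-68) − 22·(-394))/296 = -43/74.
Residuals: 24/37, -115/74, 14/37, 23/74, 13/74, 3/74; SSR = 115/37.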